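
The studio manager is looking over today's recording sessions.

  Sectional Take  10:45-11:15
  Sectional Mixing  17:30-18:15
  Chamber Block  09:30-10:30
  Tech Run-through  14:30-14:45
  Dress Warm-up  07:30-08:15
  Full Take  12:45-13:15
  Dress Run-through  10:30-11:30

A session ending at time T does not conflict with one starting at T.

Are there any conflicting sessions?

Sorted by start: Dress Warm-up, Chamber Block, Dress Run-through, Sectional Take, Full Take, Tech Run-through, Sectional Mixing.
Chamber Block starts after Dress Warm-up ends; Dress Warm-up is clear from here.
Dress Run-through starts exactly when Chamber Block ends (back-to-back, no overlap); Chamber Block is clear from here.
Sectional Take starts before Dress Run-through ends → Dress Run-through and Sectional Take overlap.
That's a conflict, so the schedule is not conflict-free.

Yes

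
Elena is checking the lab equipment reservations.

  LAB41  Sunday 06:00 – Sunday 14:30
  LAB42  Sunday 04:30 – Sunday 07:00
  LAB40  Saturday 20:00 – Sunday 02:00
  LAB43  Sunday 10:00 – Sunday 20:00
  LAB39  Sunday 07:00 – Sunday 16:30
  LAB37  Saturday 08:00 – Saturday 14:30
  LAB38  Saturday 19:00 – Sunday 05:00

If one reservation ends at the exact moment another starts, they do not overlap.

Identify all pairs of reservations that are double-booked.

LAB38 & LAB40, LAB38 & LAB42, LAB39 & LAB41, LAB39 & LAB43, LAB41 & LAB42, LAB41 & LAB43

Sorted by start: LAB37, LAB38, LAB40, LAB42, LAB41, LAB39, LAB43.
LAB38 starts after LAB37 ends, so nothing later overlaps LAB37 either.
LAB40 starts before LAB38 ends → LAB38 and LAB40 overlap.
LAB42 starts before LAB38 ends → LAB38 and LAB42 overlap.
LAB41 starts after LAB38 ends, so nothing later overlaps LAB38 either.
LAB42 starts after LAB40 ends, so nothing later overlaps LAB40 either.
LAB41 starts before LAB42 ends → LAB42 and LAB41 overlap.
LAB39 starts exactly when LAB42 ends (back-to-back, no overlap), so nothing later overlaps LAB42 either.
LAB39 starts before LAB41 ends → LAB41 and LAB39 overlap.
LAB43 starts before LAB41 ends → LAB41 and LAB43 overlap.
LAB43 starts before LAB39 ends → LAB39 and LAB43 overlap.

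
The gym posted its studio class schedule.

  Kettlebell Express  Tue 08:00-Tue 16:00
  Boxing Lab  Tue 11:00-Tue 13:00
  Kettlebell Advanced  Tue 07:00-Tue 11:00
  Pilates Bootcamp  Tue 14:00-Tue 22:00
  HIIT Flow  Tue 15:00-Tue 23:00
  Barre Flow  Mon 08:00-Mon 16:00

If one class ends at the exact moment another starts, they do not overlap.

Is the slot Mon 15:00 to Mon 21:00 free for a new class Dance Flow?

Barre Flow: starts Mon 08:00 before Dance Flow ends Mon 21:00, and ends Mon 16:00 after Dance Flow starts Mon 15:00 → overlap.
Kettlebell Advanced: starts Tue 07:00 at or after Dance Flow ends Mon 21:00 → clear.
Kettlebell Express: starts Tue 08:00 at or after Dance Flow ends Mon 21:00 → clear.
Boxing Lab: starts Tue 11:00 at or after Dance Flow ends Mon 21:00 → clear.
Pilates Bootcamp: starts Tue 14:00 at or after Dance Flow ends Mon 21:00 → clear.
HIIT Flow: starts Tue 15:00 at or after Dance Flow ends Mon 21:00 → clear.
Dance Flow overlaps Barre Flow.

No — it overlaps Barre Flow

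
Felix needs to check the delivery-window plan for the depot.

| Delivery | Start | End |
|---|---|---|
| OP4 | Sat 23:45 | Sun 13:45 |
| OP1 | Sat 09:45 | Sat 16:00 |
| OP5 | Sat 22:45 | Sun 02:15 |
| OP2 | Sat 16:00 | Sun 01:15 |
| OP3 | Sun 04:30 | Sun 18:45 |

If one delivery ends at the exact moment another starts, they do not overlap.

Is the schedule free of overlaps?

No

Two intervals overlap when each starts before the other ends.
Sorted by start: OP1, OP2, OP5, OP4, OP3.
OP2 starts exactly when OP1 ends (back-to-back, no overlap); OP1 is clear from here.
OP5 starts before OP2 ends → OP2 and OP5 overlap.
That's a conflict, so the schedule is not conflict-free.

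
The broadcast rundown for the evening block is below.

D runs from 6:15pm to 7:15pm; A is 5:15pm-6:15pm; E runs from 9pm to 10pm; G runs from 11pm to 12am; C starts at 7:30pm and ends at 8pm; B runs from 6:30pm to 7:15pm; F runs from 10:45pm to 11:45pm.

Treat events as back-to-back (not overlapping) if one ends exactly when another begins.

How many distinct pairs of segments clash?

2

Sorted by start: A, D, B, C, E, F, G.
D starts exactly when A ends (back-to-back, no overlap), so A has no further overlaps.
B starts before D ends → D and B overlap.
C starts after D ends, so D has no further overlaps.
C starts after B ends, so B has no further overlaps.
E starts after C ends, so C has no further overlaps.
F starts after E ends, so E has no further overlaps.
G starts before F ends → F and G overlap.
Overlapping pairs: B & D, F & G — 2 in total.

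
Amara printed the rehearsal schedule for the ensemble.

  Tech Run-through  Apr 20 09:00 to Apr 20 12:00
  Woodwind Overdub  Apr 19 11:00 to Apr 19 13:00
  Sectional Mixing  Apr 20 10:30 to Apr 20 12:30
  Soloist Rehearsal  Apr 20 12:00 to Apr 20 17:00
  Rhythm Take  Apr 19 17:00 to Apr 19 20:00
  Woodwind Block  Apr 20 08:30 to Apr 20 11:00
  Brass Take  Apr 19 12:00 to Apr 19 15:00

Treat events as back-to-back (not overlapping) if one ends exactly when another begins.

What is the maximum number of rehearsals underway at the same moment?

Walk through starts and ends in time order (an end at T is processed before a start at T):
Apr 19 11:00 start Woodwind Overdub → 1
Apr 19 12:00 start Brass Take → 2
Apr 19 13:00 end Woodwind Overdub → 1
Apr 19 15:00 end Brass Take → 0
Apr 19 17:00 start Rhythm Take → 1
Apr 19 20:00 end Rhythm Take → 0
Apr 20 08:30 start Woodwind Block → 1
Apr 20 09:00 start Tech Run-through → 2
Apr 20 10:30 start Sectional Mixing → 3
Apr 20 11:00 end Woodwind Block → 2
Apr 20 12:00 end Tech Run-through → 1
Apr 20 12:00 start Soloist Rehearsal → 2
Apr 20 12:30 end Sectional Mixing → 1
Apr 20 17:00 end Soloist Rehearsal → 0
Peak is 3, at Apr 20 10:30 (Sectional Mixing, Tech Run-through, Woodwind Block).

3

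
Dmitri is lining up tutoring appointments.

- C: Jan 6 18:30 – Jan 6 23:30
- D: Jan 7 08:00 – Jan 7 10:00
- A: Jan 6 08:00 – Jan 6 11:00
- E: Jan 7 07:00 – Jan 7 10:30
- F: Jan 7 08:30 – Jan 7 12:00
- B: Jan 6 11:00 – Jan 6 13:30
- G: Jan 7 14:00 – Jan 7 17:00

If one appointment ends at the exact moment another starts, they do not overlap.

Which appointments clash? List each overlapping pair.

Sorted by start: A, B, C, E, D, F, G.
B starts exactly when A ends (back-to-back, no overlap); A is clear from here.
C starts after B ends; B is clear from here.
E starts after C ends; C is clear from here.
D starts before E ends → E and D overlap.
F starts before E ends → E and F overlap.
G starts after E ends.
F starts before D ends → D and F overlap.
G starts after D ends.
G starts after F ends.

D & E, D & F, E & F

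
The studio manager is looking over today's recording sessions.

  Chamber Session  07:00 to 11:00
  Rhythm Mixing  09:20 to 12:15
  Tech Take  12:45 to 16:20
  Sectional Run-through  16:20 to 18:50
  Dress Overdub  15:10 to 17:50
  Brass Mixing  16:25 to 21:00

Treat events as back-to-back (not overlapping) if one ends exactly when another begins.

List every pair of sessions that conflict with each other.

Brass Mixing & Dress Overdub, Brass Mixing & Sectional Run-through, Chamber Session & Rhythm Mixing, Dress Overdub & Sectional Run-through, Dress Overdub & Tech Take

Sorted by start: Chamber Session, Rhythm Mixing, Tech Take, Dress Overdub, Sectional Run-through, Brass Mixing.
Rhythm Mixing starts before Chamber Session ends → Chamber Session and Rhythm Mixing overlap.
Tech Take starts after Chamber Session ends, so nothing later overlaps Chamber Session either.
Tech Take starts after Rhythm Mixing ends, so nothing later overlaps Rhythm Mixing either.
Dress Overdub starts before Tech Take ends → Tech Take and Dress Overdub overlap.
Sectional Run-through starts exactly when Tech Take ends (back-to-back, no overlap), so nothing later overlaps Tech Take either.
Sectional Run-through starts before Dress Overdub ends → Dress Overdub and Sectional Run-through overlap.
Brass Mixing starts before Dress Overdub ends → Dress Overdub and Brass Mixing overlap.
Brass Mixing starts before Sectional Run-through ends → Sectional Run-through and Brass Mixing overlap.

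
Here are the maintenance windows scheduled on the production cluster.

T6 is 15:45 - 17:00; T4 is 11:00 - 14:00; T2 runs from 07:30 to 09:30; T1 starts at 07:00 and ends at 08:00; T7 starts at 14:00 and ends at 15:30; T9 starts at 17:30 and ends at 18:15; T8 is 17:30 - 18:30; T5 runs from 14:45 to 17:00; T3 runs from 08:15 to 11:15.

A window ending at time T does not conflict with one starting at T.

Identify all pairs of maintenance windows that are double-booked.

Sorted by start: T1, T2, T3, T4, T7, T5, T6, T8, T9.
T2 starts before T1 ends → T1 and T2 overlap.
T3 starts after T1 ends, so nothing later overlaps T1 either.
T3 starts before T2 ends → T2 and T3 overlap.
T4 starts after T2 ends, so nothing later overlaps T2 either.
T4 starts before T3 ends → T3 and T4 overlap.
T7 starts after T3 ends, so nothing later overlaps T3 either.
T7 starts exactly when T4 ends (back-to-back, no overlap), so nothing later overlaps T4 either.
T5 starts before T7 ends → T7 and T5 overlap.
T6 starts after T7 ends, so nothing later overlaps T7 either.
T6 starts before T5 ends → T5 and T6 overlap.
T8 starts after T5 ends, so nothing later overlaps T5 either.
T8 starts after T6 ends, so nothing later overlaps T6 either.
T9 starts before T8 ends → T8 and T9 overlap.

T1 & T2, T2 & T3, T3 & T4, T5 & T6, T5 & T7, T8 & T9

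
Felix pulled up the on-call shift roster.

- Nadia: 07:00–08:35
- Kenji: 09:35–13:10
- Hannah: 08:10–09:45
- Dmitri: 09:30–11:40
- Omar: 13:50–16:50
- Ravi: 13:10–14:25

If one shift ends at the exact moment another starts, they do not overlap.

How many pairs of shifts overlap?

5

Sorted by start: Nadia, Hannah, Dmitri, Kenji, Ravi, Omar.
Hannah starts before Nadia ends → Nadia and Hannah overlap.
Dmitri starts after Nadia ends — done with Nadia.
Dmitri starts before Hannah ends → Hannah and Dmitri overlap.
Kenji starts before Hannah ends → Hannah and Kenji overlap.
Ravi starts after Hannah ends — done with Hannah.
Kenji starts before Dmitri ends → Dmitri and Kenji overlap.
Ravi starts after Dmitri ends — done with Dmitri.
Ravi starts exactly when Kenji ends (back-to-back, no overlap) — done with Kenji.
Omar starts before Ravi ends → Ravi and Omar overlap.
Overlapping pairs: Dmitri & Hannah, Dmitri & Kenji, Hannah & Kenji, Hannah & Nadia, Omar & Ravi — 5 in total.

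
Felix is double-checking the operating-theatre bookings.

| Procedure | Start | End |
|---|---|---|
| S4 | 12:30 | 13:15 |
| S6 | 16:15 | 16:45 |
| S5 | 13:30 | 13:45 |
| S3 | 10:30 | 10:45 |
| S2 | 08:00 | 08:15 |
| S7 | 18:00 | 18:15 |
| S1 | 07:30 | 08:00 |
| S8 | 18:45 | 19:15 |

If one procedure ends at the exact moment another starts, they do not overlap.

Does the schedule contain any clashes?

Sorted by start: S1, S2, S3, S4, S5, S6, S7, S8.
S2 starts exactly when S1 ends (back-to-back, no overlap) — done with S1.
S3 starts after S2 ends — done with S2.
S4 starts after S3 ends — done with S3.
S5 starts after S4 ends — done with S4.
S6 starts after S5 ends — done with S5.
S7 starts after S6 ends — done with S6.
S8 starts after S7 ends.
Every pair is clear; the schedule has no overlaps.

No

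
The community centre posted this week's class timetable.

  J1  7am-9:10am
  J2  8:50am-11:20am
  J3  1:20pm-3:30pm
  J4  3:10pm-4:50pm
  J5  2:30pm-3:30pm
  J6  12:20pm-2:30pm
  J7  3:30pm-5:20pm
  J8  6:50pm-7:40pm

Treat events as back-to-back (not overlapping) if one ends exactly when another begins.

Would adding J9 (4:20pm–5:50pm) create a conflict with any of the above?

Yes — it overlaps J4, J7

J1: ends 9:10am at or before J9 starts 4:20pm → clear.
J2: ends 11:20am at or before J9 starts 4:20pm → clear.
J6: ends 2:30pm at or before J9 starts 4:20pm → clear.
J3: ends 3:30pm at or before J9 starts 4:20pm → clear.
J5: ends 3:30pm at or before J9 starts 4:20pm → clear.
J4: starts 3:10pm before J9 ends 5:50pm, and ends 4:50pm after J9 starts 4:20pm → overlap.
J7: starts 3:30pm before J9 ends 5:50pm, and ends 5:20pm after J9 starts 4:20pm → overlap.
J8: starts 6:50pm at or after J9 ends 5:50pm → clear.
J9 overlaps J4, J7.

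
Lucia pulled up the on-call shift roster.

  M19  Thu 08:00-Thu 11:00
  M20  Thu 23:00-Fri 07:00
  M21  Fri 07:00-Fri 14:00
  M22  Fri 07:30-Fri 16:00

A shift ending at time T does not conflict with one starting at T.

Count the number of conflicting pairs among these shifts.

Sorted by start: M19, M20, M21, M22.
M20 starts after M19 ends, so nothing later overlaps M19 either.
M21 starts exactly when M20 ends (back-to-back, no overlap), so nothing later overlaps M20 either.
M22 starts before M21 ends → M21 and M22 overlap.
Overlapping pairs: M21 & M22 — 1 in total.

1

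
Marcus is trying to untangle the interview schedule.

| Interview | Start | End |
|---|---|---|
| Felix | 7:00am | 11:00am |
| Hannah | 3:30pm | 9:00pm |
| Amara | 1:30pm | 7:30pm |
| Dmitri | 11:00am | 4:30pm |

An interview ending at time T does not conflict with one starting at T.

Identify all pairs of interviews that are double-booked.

Amara & Dmitri, Amara & Hannah, Dmitri & Hannah

Sorted by start: Felix, Dmitri, Amara, Hannah.
Dmitri starts exactly when Felix ends (back-to-back, no overlap), so nothing later overlaps Felix either.
Amara starts before Dmitri ends → Dmitri and Amara overlap.
Hannah starts before Dmitri ends → Dmitri and Hannah overlap.
Hannah starts before Amara ends → Amara and Hannah overlap.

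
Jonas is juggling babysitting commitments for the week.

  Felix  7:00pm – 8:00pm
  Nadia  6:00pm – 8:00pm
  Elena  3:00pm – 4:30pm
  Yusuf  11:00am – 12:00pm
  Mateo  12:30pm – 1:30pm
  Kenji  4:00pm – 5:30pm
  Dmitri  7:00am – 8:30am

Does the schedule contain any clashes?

Sorted by start: Dmitri, Yusuf, Mateo, Elena, Kenji, Nadia, Felix.
Yusuf starts after Dmitri ends; Dmitri is clear from here.
Mateo starts after Yusuf ends; Yusuf is clear from here.
Elena starts after Mateo ends; Mateo is clear from here.
Kenji starts before Elena ends → Elena and Kenji overlap.
That's a conflict, so the schedule is not conflict-free.

Yes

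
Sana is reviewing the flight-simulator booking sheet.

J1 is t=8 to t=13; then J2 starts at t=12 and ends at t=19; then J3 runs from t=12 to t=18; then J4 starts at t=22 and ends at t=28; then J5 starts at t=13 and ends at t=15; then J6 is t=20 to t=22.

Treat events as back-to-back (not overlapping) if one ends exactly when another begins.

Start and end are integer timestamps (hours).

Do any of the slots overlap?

Sorted by start: J1, J2, J3, J5, J6, J4.
J2 starts before J1 ends → J1 and J2 overlap.
That's a conflict, so the schedule is not conflict-free.

Yes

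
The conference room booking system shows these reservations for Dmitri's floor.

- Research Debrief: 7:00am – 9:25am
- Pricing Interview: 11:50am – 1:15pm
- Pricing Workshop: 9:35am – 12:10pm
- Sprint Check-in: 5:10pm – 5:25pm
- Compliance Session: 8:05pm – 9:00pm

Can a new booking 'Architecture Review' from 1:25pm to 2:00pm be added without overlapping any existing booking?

Yes — the slot is free

Research Debrief: ends 9:25am at or before Architecture Review starts 1:25pm → clear.
Pricing Workshop: ends 12:10pm at or before Architecture Review starts 1:25pm → clear.
Pricing Interview: ends 1:15pm at or before Architecture Review starts 1:25pm → clear.
Sprint Check-in: starts 5:10pm at or after Architecture Review ends 2:00pm → clear.
Compliance Session: starts 8:05pm at or after Architecture Review ends 2:00pm → clear.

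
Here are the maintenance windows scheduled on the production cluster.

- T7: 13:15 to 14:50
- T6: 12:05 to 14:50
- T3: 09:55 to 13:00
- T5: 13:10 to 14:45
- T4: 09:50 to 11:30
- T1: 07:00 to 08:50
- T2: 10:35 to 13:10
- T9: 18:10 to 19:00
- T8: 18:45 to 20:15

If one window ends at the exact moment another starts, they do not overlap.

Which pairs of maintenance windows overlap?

T2 & T3, T2 & T4, T2 & T6, T3 & T4, T3 & T6, T5 & T6, T5 & T7, T6 & T7, T8 & T9

Sorted by start: T1, T4, T3, T2, T6, T5, T7, T9, T8.
T4 starts after T1 ends; T1 is clear from here.
T3 starts before T4 ends → T4 and T3 overlap.
T2 starts before T4 ends → T4 and T2 overlap.
T6 starts after T4 ends; T4 is clear from here.
T2 starts before T3 ends → T3 and T2 overlap.
T6 starts before T3 ends → T3 and T6 overlap.
T5 starts after T3 ends; T3 is clear from here.
T6 starts before T2 ends → T2 and T6 overlap.
T5 starts exactly when T2 ends (back-to-back, no overlap); T2 is clear from here.
T5 starts before T6 ends → T6 and T5 overlap.
T7 starts before T6 ends → T6 and T7 overlap.
T9 starts after T6 ends; T6 is clear from here.
T7 starts before T5 ends → T5 and T7 overlap.
T9 starts after T5 ends; T5 is clear from here.
T9 starts after T7 ends; T7 is clear from here.
T8 starts before T9 ends → T9 and T8 overlap.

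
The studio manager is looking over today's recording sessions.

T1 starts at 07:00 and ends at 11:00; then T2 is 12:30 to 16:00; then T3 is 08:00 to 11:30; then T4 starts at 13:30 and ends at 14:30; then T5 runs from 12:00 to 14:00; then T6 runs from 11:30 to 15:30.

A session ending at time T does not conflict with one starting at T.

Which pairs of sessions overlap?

Sorted by start: T1, T3, T6, T5, T2, T4.
T3 starts before T1 ends → T1 and T3 overlap.
T6 starts after T1 ends — done with T1.
T6 starts exactly when T3 ends (back-to-back, no overlap) — done with T3.
T5 starts before T6 ends → T6 and T5 overlap.
T2 starts before T6 ends → T6 and T2 overlap.
T4 starts before T6 ends → T6 and T4 overlap.
T2 starts before T5 ends → T5 and T2 overlap.
T4 starts before T5 ends → T5 and T4 overlap.
T4 starts before T2 ends → T2 and T4 overlap.

T1 & T3, T2 & T4, T2 & T5, T2 & T6, T4 & T5, T4 & T6, T5 & T6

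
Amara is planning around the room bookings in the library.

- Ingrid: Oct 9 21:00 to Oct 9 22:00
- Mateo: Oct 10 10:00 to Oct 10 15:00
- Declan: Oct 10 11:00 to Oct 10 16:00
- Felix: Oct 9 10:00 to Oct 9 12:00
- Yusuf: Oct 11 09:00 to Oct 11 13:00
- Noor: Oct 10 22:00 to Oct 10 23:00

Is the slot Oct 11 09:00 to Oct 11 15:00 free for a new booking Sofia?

Felix: ends Oct 9 12:00 at or before Sofia starts Oct 11 09:00 → clear.
Ingrid: ends Oct 9 22:00 at or before Sofia starts Oct 11 09:00 → clear.
Mateo: ends Oct 10 15:00 at or before Sofia starts Oct 11 09:00 → clear.
Declan: ends Oct 10 16:00 at or before Sofia starts Oct 11 09:00 → clear.
Noor: ends Oct 10 23:00 at or before Sofia starts Oct 11 09:00 → clear.
Yusuf: starts Oct 11 09:00 before Sofia ends Oct 11 15:00, and ends Oct 11 13:00 after Sofia starts Oct 11 09:00 → overlap.
Sofia overlaps Yusuf.

No — it overlaps Yusuf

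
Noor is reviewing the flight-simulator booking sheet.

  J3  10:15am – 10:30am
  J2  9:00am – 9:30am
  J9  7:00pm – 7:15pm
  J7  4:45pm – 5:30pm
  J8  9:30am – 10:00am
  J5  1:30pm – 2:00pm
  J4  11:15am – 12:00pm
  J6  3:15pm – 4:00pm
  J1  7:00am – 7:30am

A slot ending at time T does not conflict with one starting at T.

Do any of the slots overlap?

Sorted by start: J1, J2, J8, J3, J4, J5, J6, J7, J9.
J2 starts after J1 ends, so nothing later overlaps J1 either.
J8 starts exactly when J2 ends (back-to-back, no overlap), so nothing later overlaps J2 either.
J3 starts after J8 ends, so nothing later overlaps J8 either.
J4 starts after J3 ends, so nothing later overlaps J3 either.
J5 starts after J4 ends, so nothing later overlaps J4 either.
J6 starts after J5 ends, so nothing later overlaps J5 either.
J7 starts after J6 ends, so nothing later overlaps J6 either.
J9 starts after J7 ends.
Every pair is clear; the schedule has no overlaps.

No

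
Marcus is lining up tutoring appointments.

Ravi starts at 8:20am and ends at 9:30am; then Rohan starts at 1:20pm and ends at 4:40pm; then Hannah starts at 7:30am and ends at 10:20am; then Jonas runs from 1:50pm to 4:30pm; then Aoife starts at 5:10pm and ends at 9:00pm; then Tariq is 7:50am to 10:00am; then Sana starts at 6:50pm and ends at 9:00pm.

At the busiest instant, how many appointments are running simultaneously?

Sweep the timeline, counting +1 at each start and −1 at each end (ends before starts at a tie):
7:30am start Hannah → 1
7:50am start Tariq → 2
8:20am start Ravi → 3
9:30am end Ravi → 2
10:00am end Tariq → 1
10:20am end Hannah → 0
1:20pm start Rohan → 1
1:50pm start Jonas → 2
4:30pm end Jonas → 1
4:40pm end Rohan → 0
5:10pm start Aoife → 1
6:50pm start Sana → 2
9:00pm end Aoife → 1
9:00pm end Sana → 0
Peak is 3, at 8:20am (Hannah, Ravi, Tariq).

3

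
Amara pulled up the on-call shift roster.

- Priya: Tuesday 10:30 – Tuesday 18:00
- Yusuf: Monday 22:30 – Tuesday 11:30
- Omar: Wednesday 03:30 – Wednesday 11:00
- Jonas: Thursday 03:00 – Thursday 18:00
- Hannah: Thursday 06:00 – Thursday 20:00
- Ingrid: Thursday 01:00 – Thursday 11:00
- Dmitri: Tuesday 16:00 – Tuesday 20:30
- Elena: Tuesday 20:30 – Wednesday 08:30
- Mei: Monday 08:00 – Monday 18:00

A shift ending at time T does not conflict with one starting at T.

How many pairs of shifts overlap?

Sorted by start: Mei, Yusuf, Priya, Dmitri, Elena, Omar, Ingrid, Jonas, Hannah.
Yusuf starts after Mei ends; Mei is clear from here.
Priya starts before Yusuf ends → Yusuf and Priya overlap.
Dmitri starts after Yusuf ends; Yusuf is clear from here.
Dmitri starts before Priya ends → Priya and Dmitri overlap.
Elena starts after Priya ends; Priya is clear from here.
Elena starts exactly when Dmitri ends (back-to-back, no overlap); Dmitri is clear from here.
Omar starts before Elena ends → Elena and Omar overlap.
Ingrid starts after Elena ends; Elena is clear from here.
Ingrid starts after Omar ends; Omar is clear from here.
Jonas starts before Ingrid ends → Ingrid and Jonas overlap.
Hannah starts before Ingrid ends → Ingrid and Hannah overlap.
Hannah starts before Jonas ends → Jonas and Hannah overlap.
Overlapping pairs: Dmitri & Priya, Elena & Omar, Hannah & Ingrid, Hannah & Jonas, Ingrid & Jonas, Priya & Yusuf — 6 in total.

6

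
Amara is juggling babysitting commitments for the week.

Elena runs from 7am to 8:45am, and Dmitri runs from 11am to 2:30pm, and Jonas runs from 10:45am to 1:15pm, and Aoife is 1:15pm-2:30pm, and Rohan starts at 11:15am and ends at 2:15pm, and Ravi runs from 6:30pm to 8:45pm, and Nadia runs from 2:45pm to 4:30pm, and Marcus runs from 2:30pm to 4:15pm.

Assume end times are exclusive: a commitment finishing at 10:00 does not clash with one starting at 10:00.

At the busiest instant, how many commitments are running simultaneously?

3

Sweep the timeline, counting +1 at each start and −1 at each end (ends before starts at a tie):
7am start Elena → 1
8:45am end Elena → 0
10:45am start Jonas → 1
11am start Dmitri → 2
11:15am start Rohan → 3
1:15pm end Jonas → 2
1:15pm start Aoife → 3
2:15pm end Rohan → 2
2:30pm end Aoife → 1
2:30pm end Dmitri → 0
2:30pm start Marcus → 1
2:45pm start Nadia → 2
4:15pm end Marcus → 1
4:30pm end Nadia → 0
6:30pm start Ravi → 1
8:45pm end Ravi → 0
Peak is 3, at 11:15am (Dmitri, Jonas, Rohan).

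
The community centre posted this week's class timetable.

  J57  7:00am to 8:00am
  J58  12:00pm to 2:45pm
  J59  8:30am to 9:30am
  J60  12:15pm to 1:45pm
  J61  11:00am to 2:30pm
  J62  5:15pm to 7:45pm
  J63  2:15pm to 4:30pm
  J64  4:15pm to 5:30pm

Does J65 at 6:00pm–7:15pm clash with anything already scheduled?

Yes — it overlaps J62

J57: ends 8:00am at or before J65 starts 6:00pm → clear.
J59: ends 9:30am at or before J65 starts 6:00pm → clear.
J61: ends 2:30pm at or before J65 starts 6:00pm → clear.
J58: ends 2:45pm at or before J65 starts 6:00pm → clear.
J60: ends 1:45pm at or before J65 starts 6:00pm → clear.
J63: ends 4:30pm at or before J65 starts 6:00pm → clear.
J64: ends 5:30pm at or before J65 starts 6:00pm → clear.
J62: starts 5:15pm before J65 ends 7:15pm, and ends 7:45pm after J65 starts 6:00pm → overlap.
J65 overlaps J62.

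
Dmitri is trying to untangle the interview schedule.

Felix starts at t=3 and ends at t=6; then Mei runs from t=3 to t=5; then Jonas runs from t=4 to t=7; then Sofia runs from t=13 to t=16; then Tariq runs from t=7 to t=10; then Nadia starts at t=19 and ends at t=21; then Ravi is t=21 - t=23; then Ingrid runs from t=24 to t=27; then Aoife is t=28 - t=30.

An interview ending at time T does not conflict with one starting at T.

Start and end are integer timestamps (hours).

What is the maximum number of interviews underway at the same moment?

Sweep the timeline, counting +1 at each start and −1 at each end (ends before starts at a tie):
t=3 start Felix → 1
t=3 start Mei → 2
t=4 start Jonas → 3
t=5 end Mei → 2
t=6 end Felix → 1
t=7 end Jonas → 0
t=7 start Tariq → 1
t=10 end Tariq → 0
t=13 start Sofia → 1
t=16 end Sofia → 0
t=19 start Nadia → 1
t=21 end Nadia → 0
t=21 start Ravi → 1
t=23 end Ravi → 0
t=24 start Ingrid → 1
t=27 end Ingrid → 0
t=28 start Aoife → 1
t=30 end Aoife → 0
Peak is 3, at t=4 (Felix, Jonas, Mei).

3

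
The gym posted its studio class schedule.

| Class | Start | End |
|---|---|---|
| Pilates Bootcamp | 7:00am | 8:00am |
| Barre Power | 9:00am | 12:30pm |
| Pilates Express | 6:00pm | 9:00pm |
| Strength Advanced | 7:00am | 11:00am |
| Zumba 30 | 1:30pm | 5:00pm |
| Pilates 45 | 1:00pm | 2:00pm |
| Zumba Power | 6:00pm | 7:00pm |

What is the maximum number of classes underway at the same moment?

2

Sort all start/end points and keep a running count:
7:00am start Pilates Bootcamp → 1
7:00am start Strength Advanced → 2
8:00am end Pilates Bootcamp → 1
9:00am start Barre Power → 2
11:00am end Strength Advanced → 1
12:30pm end Barre Power → 0
1:00pm start Pilates 45 → 1
1:30pm start Zumba 30 → 2
2:00pm end Pilates 45 → 1
5:00pm end Zumba 30 → 0
6:00pm start Pilates Express → 1
6:00pm start Zumba Power → 2
7:00pm end Zumba Power → 1
9:00pm end Pilates Express → 0
Peak is 2, at 7:00am (Pilates Bootcamp, Strength Advanced).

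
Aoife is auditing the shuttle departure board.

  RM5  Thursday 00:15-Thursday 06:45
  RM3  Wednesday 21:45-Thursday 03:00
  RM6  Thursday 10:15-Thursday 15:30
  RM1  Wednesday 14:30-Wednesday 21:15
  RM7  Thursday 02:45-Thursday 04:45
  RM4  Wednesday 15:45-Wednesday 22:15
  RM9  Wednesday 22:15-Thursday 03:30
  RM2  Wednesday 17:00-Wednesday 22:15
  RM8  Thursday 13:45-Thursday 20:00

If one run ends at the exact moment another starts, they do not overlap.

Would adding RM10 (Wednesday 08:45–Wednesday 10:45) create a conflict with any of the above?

No — it doesn't clash with anything

RM1: starts Wednesday 14:30 at or after RM10 ends Wednesday 10:45 → clear.
RM4: starts Wednesday 15:45 at or after RM10 ends Wednesday 10:45 → clear.
RM2: starts Wednesday 17:00 at or after RM10 ends Wednesday 10:45 → clear.
RM3: starts Wednesday 21:45 at or after RM10 ends Wednesday 10:45 → clear.
RM9: starts Wednesday 22:15 at or after RM10 ends Wednesday 10:45 → clear.
RM5: starts Thursday 00:15 at or after RM10 ends Wednesday 10:45 → clear.
RM7: starts Thursday 02:45 at or after RM10 ends Wednesday 10:45 → clear.
RM6: starts Thursday 10:15 at or after RM10 ends Wednesday 10:45 → clear.
RM8: starts Thursday 13:45 at or after RM10 ends Wednesday 10:45 → clear.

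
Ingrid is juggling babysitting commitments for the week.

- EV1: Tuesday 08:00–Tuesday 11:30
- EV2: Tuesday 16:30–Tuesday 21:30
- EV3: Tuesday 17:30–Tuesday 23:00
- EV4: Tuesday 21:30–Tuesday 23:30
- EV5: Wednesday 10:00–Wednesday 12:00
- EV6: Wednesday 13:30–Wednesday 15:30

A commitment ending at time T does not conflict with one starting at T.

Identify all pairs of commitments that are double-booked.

Sorted by start: EV1, EV2, EV3, EV4, EV5, EV6.
EV2 starts after EV1 ends, so EV1 has no further overlaps.
EV3 starts before EV2 ends → EV2 and EV3 overlap.
EV4 starts exactly when EV2 ends (back-to-back, no overlap), so EV2 has no further overlaps.
EV4 starts before EV3 ends → EV3 and EV4 overlap.
EV5 starts after EV3 ends, so EV3 has no further overlaps.
EV5 starts after EV4 ends, so EV4 has no further overlaps.
EV6 starts after EV5 ends.

EV2 & EV3, EV3 & EV4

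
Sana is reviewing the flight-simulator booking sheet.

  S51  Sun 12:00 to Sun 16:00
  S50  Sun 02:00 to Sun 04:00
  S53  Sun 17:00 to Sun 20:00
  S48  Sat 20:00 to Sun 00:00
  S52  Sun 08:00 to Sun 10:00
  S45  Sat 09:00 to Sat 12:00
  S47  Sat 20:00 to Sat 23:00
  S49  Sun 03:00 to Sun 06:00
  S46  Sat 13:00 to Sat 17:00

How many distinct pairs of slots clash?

Sorted by start: S45, S46, S47, S48, S50, S49, S52, S51, S53.
S46 starts after S45 ends; S45 is clear from here.
S47 starts after S46 ends; S46 is clear from here.
S48 starts before S47 ends → S47 and S48 overlap.
S50 starts after S47 ends; S47 is clear from here.
S50 starts after S48 ends; S48 is clear from here.
S49 starts before S50 ends → S50 and S49 overlap.
S52 starts after S50 ends; S50 is clear from here.
S52 starts after S49 ends; S49 is clear from here.
S51 starts after S52 ends; S52 is clear from here.
S53 starts after S51 ends.
Overlapping pairs: S47 & S48, S49 & S50 — 2 in total.

2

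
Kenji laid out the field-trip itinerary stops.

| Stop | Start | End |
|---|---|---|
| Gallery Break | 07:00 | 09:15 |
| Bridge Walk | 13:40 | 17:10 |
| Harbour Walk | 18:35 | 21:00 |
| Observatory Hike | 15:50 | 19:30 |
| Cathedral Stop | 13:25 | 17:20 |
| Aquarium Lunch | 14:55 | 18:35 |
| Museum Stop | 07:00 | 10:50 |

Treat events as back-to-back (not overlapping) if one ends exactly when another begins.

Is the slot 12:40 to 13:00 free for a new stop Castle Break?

Gallery Break: ends 09:15 at or before Castle Break starts 12:40 → clear.
Museum Stop: ends 10:50 at or before Castle Break starts 12:40 → clear.
Cathedral Stop: starts 13:25 at or after Castle Break ends 13:00 → clear.
Bridge Walk: starts 13:40 at or after Castle Break ends 13:00 → clear.
Aquarium Lunch: starts 14:55 at or after Castle Break ends 13:00 → clear.
Observatory Hike: starts 15:50 at or after Castle Break ends 13:00 → clear.
Harbour Walk: starts 18:35 at or after Castle Break ends 13:00 → clear.

Yes — the slot is free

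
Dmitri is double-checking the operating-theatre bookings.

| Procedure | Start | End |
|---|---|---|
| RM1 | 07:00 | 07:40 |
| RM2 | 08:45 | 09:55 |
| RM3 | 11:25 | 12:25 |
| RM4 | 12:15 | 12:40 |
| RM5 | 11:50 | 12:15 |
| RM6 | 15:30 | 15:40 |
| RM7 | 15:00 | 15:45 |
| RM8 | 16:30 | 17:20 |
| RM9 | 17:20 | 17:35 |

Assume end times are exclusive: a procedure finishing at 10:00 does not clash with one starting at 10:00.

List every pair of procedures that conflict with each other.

Sorted by start: RM1, RM2, RM3, RM5, RM4, RM7, RM6, RM8, RM9.
RM2 starts after RM1 ends, so RM1 has no further overlaps.
RM3 starts after RM2 ends, so RM2 has no further overlaps.
RM5 starts before RM3 ends → RM3 and RM5 overlap.
RM4 starts before RM3 ends → RM3 and RM4 overlap.
RM7 starts after RM3 ends, so RM3 has no further overlaps.
RM4 starts exactly when RM5 ends (back-to-back, no overlap), so RM5 has no further overlaps.
RM7 starts after RM4 ends, so RM4 has no further overlaps.
RM6 starts before RM7 ends → RM7 and RM6 overlap.
RM8 starts after RM7 ends, so RM7 has no further overlaps.
RM8 starts after RM6 ends, so RM6 has no further overlaps.
RM9 starts exactly when RM8 ends (back-to-back, no overlap).

RM3 & RM4, RM3 & RM5, RM6 & RM7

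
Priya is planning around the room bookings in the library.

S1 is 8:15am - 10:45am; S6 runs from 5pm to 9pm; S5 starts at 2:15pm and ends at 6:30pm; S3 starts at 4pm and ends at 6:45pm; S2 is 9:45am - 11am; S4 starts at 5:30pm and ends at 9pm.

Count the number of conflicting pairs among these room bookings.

Two intervals overlap when each starts before the other ends.
Sorted by start: S1, S2, S5, S3, S6, S4.
S2 starts before S1 ends → S1 and S2 overlap.
S5 starts after S1 ends, so nothing later overlaps S1 either.
S5 starts after S2 ends, so nothing later overlaps S2 either.
S3 starts before S5 ends → S5 and S3 overlap.
S6 starts before S5 ends → S5 and S6 overlap.
S4 starts before S5 ends → S5 and S4 overlap.
S6 starts before S3 ends → S3 and S6 overlap.
S4 starts before S3 ends → S3 and S4 overlap.
S4 starts before S6 ends → S6 and S4 overlap.
Overlapping pairs: S1 & S2, S3 & S4, S3 & S5, S3 & S6, S4 & S5, S4 & S6, S5 & S6 — 7 in total.

7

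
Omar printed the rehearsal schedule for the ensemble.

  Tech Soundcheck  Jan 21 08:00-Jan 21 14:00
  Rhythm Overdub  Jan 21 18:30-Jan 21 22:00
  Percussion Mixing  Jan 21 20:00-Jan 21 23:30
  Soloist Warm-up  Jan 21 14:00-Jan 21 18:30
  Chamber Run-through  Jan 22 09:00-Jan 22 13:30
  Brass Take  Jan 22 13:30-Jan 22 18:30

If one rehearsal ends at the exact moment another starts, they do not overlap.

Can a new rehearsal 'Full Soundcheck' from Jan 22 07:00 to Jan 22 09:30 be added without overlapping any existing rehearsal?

No — it overlaps Chamber Run-through

Tech Soundcheck: ends Jan 21 14:00 at or before Full Soundcheck starts Jan 22 07:00 → clear.
Soloist Warm-up: ends Jan 21 18:30 at or before Full Soundcheck starts Jan 22 07:00 → clear.
Rhythm Overdub: ends Jan 21 22:00 at or before Full Soundcheck starts Jan 22 07:00 → clear.
Percussion Mixing: ends Jan 21 23:30 at or before Full Soundcheck starts Jan 22 07:00 → clear.
Chamber Run-through: starts Jan 22 09:00 before Full Soundcheck ends Jan 22 09:30, and ends Jan 22 13:30 after Full Soundcheck starts Jan 22 07:00 → overlap.
Brass Take: starts Jan 22 13:30 at or after Full Soundcheck ends Jan 22 09:30 → clear.
Full Soundcheck overlaps Chamber Run-through.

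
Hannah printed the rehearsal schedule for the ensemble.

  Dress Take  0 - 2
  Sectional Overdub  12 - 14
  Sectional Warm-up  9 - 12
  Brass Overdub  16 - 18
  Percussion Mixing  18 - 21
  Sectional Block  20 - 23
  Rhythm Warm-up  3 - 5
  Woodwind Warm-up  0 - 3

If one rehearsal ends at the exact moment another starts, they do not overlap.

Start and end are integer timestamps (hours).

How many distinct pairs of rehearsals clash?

2

Sorted by start: Dress Take, Woodwind Warm-up, Rhythm Warm-up, Sectional Warm-up, Sectional Overdub, Brass Overdub, Percussion Mixing, Sectional Block.
Woodwind Warm-up starts before Dress Take ends → Dress Take and Woodwind Warm-up overlap.
Rhythm Warm-up starts after Dress Take ends, so Dress Take has no further overlaps.
Rhythm Warm-up starts exactly when Woodwind Warm-up ends (back-to-back, no overlap), so Woodwind Warm-up has no further overlaps.
Sectional Warm-up starts after Rhythm Warm-up ends, so Rhythm Warm-up has no further overlaps.
Sectional Overdub starts exactly when Sectional Warm-up ends (back-to-back, no overlap), so Sectional Warm-up has no further overlaps.
Brass Overdub starts after Sectional Overdub ends, so Sectional Overdub has no further overlaps.
Percussion Mixing starts exactly when Brass Overdub ends (back-to-back, no overlap), so Brass Overdub has no further overlaps.
Sectional Block starts before Percussion Mixing ends → Percussion Mixing and Sectional Block overlap.
Overlapping pairs: Dress Take & Woodwind Warm-up, Percussion Mixing & Sectional Block — 2 in total.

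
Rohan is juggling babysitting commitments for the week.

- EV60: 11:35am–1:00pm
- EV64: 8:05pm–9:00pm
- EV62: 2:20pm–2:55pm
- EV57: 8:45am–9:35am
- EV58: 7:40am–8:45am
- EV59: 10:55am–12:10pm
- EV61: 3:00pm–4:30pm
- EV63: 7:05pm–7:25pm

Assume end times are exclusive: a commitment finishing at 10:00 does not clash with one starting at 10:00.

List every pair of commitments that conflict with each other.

Check each pair: they overlap iff neither finishes before the other starts.
Sorted by start: EV58, EV57, EV59, EV60, EV62, EV61, EV63, EV64.
EV57 starts exactly when EV58 ends (back-to-back, no overlap), so EV58 has no further overlaps.
EV59 starts after EV57 ends, so EV57 has no further overlaps.
EV60 starts before EV59 ends → EV59 and EV60 overlap.
EV62 starts after EV59 ends, so EV59 has no further overlaps.
EV62 starts after EV60 ends, so EV60 has no further overlaps.
EV61 starts after EV62 ends, so EV62 has no further overlaps.
EV63 starts after EV61 ends, so EV61 has no further overlaps.
EV64 starts after EV63 ends.

EV59 & EV60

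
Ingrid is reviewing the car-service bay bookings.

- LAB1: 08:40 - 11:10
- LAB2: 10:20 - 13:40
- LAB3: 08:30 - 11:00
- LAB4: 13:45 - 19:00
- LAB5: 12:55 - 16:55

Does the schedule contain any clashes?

Sorted by start: LAB3, LAB1, LAB2, LAB5, LAB4.
LAB1 starts before LAB3 ends → LAB3 and LAB1 overlap.
That's a conflict, so the schedule is not conflict-free.

Yes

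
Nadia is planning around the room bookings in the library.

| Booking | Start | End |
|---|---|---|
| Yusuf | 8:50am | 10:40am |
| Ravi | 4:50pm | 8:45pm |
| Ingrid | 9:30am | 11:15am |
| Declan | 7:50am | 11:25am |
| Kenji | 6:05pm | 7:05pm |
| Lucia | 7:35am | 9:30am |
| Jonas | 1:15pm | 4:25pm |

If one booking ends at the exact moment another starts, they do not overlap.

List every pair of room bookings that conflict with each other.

Declan & Ingrid, Declan & Lucia, Declan & Yusuf, Ingrid & Yusuf, Kenji & Ravi, Lucia & Yusuf

Sorted by start: Lucia, Declan, Yusuf, Ingrid, Jonas, Ravi, Kenji.
Declan starts before Lucia ends → Lucia and Declan overlap.
Yusuf starts before Lucia ends → Lucia and Yusuf overlap.
Ingrid starts exactly when Lucia ends (back-to-back, no overlap) — done with Lucia.
Yusuf starts before Declan ends → Declan and Yusuf overlap.
Ingrid starts before Declan ends → Declan and Ingrid overlap.
Jonas starts after Declan ends — done with Declan.
Ingrid starts before Yusuf ends → Yusuf and Ingrid overlap.
Jonas starts after Yusuf ends — done with Yusuf.
Jonas starts after Ingrid ends — done with Ingrid.
Ravi starts after Jonas ends — done with Jonas.
Kenji starts before Ravi ends → Ravi and Kenji overlap.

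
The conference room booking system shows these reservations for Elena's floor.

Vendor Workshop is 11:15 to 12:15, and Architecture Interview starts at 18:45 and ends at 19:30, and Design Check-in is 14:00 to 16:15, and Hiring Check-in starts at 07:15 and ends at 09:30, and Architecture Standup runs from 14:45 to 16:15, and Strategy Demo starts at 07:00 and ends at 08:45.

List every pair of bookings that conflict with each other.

Architecture Standup & Design Check-in, Hiring Check-in & Strategy Demo

Sorted by start: Strategy Demo, Hiring Check-in, Vendor Workshop, Design Check-in, Architecture Standup, Architecture Interview.
Hiring Check-in starts before Strategy Demo ends → Strategy Demo and Hiring Check-in overlap.
Vendor Workshop starts after Strategy Demo ends; Strategy Demo is clear from here.
Vendor Workshop starts after Hiring Check-in ends; Hiring Check-in is clear from here.
Design Check-in starts after Vendor Workshop ends; Vendor Workshop is clear from here.
Architecture Standup starts before Design Check-in ends → Design Check-in and Architecture Standup overlap.
Architecture Interview starts after Design Check-in ends.
Architecture Interview starts after Architecture Standup ends.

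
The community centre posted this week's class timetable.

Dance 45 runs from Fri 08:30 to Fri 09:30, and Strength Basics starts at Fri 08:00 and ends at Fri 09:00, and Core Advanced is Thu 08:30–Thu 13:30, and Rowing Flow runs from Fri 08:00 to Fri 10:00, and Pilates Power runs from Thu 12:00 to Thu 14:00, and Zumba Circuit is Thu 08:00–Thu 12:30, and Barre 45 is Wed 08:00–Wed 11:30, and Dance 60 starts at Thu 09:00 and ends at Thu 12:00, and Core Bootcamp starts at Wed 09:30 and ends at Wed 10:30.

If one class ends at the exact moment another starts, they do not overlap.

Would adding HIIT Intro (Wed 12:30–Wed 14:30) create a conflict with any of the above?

Barre 45: ends Wed 11:30 at or before HIIT Intro starts Wed 12:30 → clear.
Core Bootcamp: ends Wed 10:30 at or before HIIT Intro starts Wed 12:30 → clear.
Zumba Circuit: starts Thu 08:00 at or after HIIT Intro ends Wed 14:30 → clear.
Core Advanced: starts Thu 08:30 at or after HIIT Intro ends Wed 14:30 → clear.
Dance 60: starts Thu 09:00 at or after HIIT Intro ends Wed 14:30 → clear.
Pilates Power: starts Thu 12:00 at or after HIIT Intro ends Wed 14:30 → clear.
Rowing Flow: starts Fri 08:00 at or after HIIT Intro ends Wed 14:30 → clear.
Strength Basics: starts Fri 08:00 at or after HIIT Intro ends Wed 14:30 → clear.
Dance 45: starts Fri 08:30 at or after HIIT Intro ends Wed 14:30 → clear.

No — it doesn't clash with anything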